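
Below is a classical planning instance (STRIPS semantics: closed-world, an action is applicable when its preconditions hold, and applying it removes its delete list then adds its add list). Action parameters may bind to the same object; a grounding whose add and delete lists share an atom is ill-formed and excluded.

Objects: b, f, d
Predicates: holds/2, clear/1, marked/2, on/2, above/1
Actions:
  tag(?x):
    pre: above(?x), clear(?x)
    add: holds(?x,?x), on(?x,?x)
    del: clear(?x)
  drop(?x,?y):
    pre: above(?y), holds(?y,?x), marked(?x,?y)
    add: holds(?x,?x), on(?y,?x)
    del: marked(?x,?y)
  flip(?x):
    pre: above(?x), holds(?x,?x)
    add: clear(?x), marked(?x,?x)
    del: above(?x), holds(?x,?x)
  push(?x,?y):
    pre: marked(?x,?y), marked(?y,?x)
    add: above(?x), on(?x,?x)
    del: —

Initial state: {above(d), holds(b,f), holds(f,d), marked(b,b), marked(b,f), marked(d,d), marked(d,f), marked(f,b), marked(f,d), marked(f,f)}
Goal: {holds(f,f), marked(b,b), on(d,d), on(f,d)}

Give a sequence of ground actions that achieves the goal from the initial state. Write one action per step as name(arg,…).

push(b,b); drop(f,b); push(f,f); drop(d,f); drop(d,d)

1. push(b,b)  →  {above(b), above(d), holds(b,f), holds(f,d), marked(b,b), marked(b,f), marked(d,d), marked(d,f), marked(f,b), marked(f,d), marked(f,f), on(b,b)}
2. drop(f,b)  →  {above(b), above(d), holds(b,f), holds(f,d), holds(f,f), marked(b,b), marked(b,f), marked(d,d), marked(d,f), marked(f,d), marked(f,f), on(b,b), on(b,f)}
3. push(f,f)  →  {above(b), above(d), above(f), holds(b,f), holds(f,d), holds(f,f), marked(b,b), marked(b,f), marked(d,d), marked(d,f), marked(f,d), marked(f,f), on(b,b), on(b,f), on(f,f)}
4. drop(d,f)  →  {above(b), above(d), above(f), holds(b,f), holds(d,d), holds(f,d), holds(f,f), marked(b,b), marked(b,f), marked(d,d), marked(f,d), marked(f,f), on(b,b), on(b,f), on(f,d), on(f,f)}
5. drop(d,d)  →  {above(b), above(d), above(f), holds(b,f), holds(d,d), holds(f,d), holds(f,f), marked(b,b), marked(b,f), marked(f,d), marked(f,f), on(b,b), on(b,f), on(d,d), on(f,d), on(f,f)}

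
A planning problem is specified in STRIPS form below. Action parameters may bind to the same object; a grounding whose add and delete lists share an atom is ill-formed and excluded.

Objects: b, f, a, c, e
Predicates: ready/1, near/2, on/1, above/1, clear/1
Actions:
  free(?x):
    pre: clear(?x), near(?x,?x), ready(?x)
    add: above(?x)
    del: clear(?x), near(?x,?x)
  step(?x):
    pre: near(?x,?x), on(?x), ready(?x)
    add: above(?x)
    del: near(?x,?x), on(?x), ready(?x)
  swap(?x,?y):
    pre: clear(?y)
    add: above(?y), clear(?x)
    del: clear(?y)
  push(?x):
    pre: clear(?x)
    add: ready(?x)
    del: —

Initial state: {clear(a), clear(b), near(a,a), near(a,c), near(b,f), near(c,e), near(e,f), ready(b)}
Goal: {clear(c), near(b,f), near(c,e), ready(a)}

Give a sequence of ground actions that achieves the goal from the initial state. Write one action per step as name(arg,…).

swap(c,b); push(a)

1. swap(c,b)  →  {above(b), clear(a), clear(c), near(a,a), near(a,c), near(b,f), near(c,e), near(e,f), ready(b)}
2. push(a)  →  {above(b), clear(a), clear(c), near(a,a), near(a,c), near(b,f), near(c,e), near(e,f), ready(a), ready(b)}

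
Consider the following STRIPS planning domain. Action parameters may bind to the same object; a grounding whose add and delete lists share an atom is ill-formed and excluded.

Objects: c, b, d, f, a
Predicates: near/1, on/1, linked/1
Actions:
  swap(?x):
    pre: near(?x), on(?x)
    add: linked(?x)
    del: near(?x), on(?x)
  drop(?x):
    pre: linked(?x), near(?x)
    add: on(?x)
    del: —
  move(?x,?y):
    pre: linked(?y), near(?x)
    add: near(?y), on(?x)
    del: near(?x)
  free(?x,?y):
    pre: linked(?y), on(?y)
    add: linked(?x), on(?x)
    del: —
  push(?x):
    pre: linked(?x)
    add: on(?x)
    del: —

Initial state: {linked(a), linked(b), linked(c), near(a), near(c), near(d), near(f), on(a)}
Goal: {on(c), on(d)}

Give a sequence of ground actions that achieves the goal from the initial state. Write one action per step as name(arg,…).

1. drop(c)  →  {linked(a), linked(b), linked(c), near(a), near(c), near(d), near(f), on(a), on(c)}
2. move(d,c)  →  {linked(a), linked(b), linked(c), near(a), near(c), near(f), on(a), on(c), on(d)}

drop(c); move(d,c)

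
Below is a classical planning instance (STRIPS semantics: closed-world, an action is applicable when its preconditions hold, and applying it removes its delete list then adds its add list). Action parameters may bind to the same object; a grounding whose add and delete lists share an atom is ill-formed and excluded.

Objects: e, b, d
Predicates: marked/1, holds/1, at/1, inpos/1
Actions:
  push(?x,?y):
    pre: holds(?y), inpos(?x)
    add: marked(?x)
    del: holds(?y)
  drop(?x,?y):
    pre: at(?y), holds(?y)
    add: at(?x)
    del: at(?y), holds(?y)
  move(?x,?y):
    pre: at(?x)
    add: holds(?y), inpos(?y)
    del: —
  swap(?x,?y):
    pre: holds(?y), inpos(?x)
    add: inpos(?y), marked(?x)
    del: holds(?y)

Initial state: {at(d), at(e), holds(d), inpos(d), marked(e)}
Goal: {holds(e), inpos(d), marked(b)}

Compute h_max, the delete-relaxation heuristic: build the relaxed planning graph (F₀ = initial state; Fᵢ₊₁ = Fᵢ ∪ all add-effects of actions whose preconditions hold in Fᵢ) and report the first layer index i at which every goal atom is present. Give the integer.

F0 = init (5 atoms)
F1 = F0 ∪ {at(b), holds(b), holds(e), inpos(b), inpos(e), marked(d)}  (11 atoms)
F2 = F1 ∪ {marked(b)}  (12 atoms)
goal ⊆ F2  ⇒  h_max = 2

2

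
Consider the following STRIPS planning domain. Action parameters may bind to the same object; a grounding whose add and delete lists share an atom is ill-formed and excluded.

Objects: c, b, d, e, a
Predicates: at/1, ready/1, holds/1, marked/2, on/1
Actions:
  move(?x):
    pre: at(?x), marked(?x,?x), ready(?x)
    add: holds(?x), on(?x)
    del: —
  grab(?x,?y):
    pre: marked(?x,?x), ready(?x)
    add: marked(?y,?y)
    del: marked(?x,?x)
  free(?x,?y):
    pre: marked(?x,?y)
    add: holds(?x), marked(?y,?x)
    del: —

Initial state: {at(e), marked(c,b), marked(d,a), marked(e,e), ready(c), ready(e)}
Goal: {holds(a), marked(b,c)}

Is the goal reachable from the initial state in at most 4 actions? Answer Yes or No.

Yes

1. grab(e,a)  →  {at(e), marked(a,a), marked(c,b), marked(d,a), ready(c), ready(e)}
2. free(c,b)  →  {at(e), holds(c), marked(a,a), marked(b,c), marked(c,b), marked(d,a), ready(c), ready(e)}
3. free(a,a)  →  {at(e), holds(a), holds(c), marked(a,a), marked(b,c), marked(c,b), marked(d,a), ready(c), ready(e)}
optimal plan length = 3; 3 ≤ 4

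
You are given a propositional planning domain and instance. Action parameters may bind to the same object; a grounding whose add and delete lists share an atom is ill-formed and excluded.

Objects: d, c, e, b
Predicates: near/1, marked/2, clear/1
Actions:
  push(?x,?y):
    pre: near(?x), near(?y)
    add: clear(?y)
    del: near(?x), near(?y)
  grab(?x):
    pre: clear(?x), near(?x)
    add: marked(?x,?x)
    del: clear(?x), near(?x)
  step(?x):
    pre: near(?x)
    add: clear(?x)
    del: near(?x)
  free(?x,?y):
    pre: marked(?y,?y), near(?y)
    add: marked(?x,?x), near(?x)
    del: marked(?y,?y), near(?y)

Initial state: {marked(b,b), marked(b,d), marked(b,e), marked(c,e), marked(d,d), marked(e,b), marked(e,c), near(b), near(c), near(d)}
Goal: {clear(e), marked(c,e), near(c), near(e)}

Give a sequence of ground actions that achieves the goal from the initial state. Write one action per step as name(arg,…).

1. free(e,d)  →  {marked(b,b), marked(b,d), marked(b,e), marked(c,e), marked(e,b), marked(e,c), marked(e,e), near(b), near(c), near(e)}
2. push(e,e)  →  {clear(e), marked(b,b), marked(b,d), marked(b,e), marked(c,e), marked(e,b), marked(e,c), marked(e,e), near(b), near(c)}
3. free(e,b)  →  {clear(e), marked(b,d), marked(b,e), marked(c,e), marked(e,b), marked(e,c), marked(e,e), near(c), near(e)}

free(e,d); push(e,e); free(e,b)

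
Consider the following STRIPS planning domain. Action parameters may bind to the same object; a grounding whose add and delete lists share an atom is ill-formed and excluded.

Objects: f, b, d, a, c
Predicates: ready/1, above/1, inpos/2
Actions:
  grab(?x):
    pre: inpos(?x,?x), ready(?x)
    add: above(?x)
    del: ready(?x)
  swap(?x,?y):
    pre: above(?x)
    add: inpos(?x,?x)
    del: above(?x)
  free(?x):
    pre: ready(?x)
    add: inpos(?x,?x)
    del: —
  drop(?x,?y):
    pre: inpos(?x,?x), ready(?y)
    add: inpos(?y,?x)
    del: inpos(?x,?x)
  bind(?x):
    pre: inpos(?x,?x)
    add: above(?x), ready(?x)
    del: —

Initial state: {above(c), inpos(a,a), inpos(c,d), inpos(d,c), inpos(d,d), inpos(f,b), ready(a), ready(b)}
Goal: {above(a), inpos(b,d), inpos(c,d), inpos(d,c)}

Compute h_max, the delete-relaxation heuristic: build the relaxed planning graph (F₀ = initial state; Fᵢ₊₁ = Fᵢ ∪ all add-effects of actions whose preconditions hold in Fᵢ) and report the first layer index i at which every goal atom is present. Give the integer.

1

F0 = init (8 atoms)
F1 = F0 ∪ {above(a), above(d), inpos(a,d), inpos(b,a), inpos(b,b), inpos(b,d), inpos(c,c), ready(d)}  (16 atoms)
goal ⊆ F1  ⇒  h_max = 1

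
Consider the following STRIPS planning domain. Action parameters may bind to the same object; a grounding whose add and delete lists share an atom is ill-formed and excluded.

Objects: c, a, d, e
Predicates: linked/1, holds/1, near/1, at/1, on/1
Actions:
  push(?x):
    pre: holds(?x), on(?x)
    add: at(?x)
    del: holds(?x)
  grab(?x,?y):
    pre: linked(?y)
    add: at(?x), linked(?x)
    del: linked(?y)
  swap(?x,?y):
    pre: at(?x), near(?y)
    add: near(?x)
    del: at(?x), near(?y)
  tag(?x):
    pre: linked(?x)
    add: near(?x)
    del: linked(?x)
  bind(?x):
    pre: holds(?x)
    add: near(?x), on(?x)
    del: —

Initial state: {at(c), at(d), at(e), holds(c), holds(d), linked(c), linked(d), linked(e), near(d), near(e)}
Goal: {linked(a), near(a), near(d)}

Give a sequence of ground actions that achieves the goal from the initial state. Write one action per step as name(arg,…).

grab(a,c); swap(a,e)

1. grab(a,c)  →  {at(a), at(c), at(d), at(e), holds(c), holds(d), linked(a), linked(d), linked(e), near(d), near(e)}
2. swap(a,e)  →  {at(c), at(d), at(e), holds(c), holds(d), linked(a), linked(d), linked(e), near(a), near(d)}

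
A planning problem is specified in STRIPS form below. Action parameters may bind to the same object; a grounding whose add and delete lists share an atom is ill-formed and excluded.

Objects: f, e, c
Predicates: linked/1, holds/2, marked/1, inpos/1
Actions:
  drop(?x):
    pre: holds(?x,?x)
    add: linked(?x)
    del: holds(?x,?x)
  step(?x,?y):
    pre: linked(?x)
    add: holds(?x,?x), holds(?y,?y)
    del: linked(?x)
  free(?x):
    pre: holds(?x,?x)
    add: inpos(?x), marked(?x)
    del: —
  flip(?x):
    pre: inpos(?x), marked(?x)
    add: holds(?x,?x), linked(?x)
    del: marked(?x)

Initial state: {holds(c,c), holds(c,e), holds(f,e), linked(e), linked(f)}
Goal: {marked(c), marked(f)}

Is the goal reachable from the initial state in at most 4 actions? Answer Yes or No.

Yes

1. step(f,f)  →  {holds(c,c), holds(c,e), holds(f,e), holds(f,f), linked(e)}
2. free(f)  →  {holds(c,c), holds(c,e), holds(f,e), holds(f,f), inpos(f), linked(e), marked(f)}
3. free(c)  →  {holds(c,c), holds(c,e), holds(f,e), holds(f,f), inpos(c), inpos(f), linked(e), marked(c), marked(f)}
optimal plan length = 3; 3 ≤ 4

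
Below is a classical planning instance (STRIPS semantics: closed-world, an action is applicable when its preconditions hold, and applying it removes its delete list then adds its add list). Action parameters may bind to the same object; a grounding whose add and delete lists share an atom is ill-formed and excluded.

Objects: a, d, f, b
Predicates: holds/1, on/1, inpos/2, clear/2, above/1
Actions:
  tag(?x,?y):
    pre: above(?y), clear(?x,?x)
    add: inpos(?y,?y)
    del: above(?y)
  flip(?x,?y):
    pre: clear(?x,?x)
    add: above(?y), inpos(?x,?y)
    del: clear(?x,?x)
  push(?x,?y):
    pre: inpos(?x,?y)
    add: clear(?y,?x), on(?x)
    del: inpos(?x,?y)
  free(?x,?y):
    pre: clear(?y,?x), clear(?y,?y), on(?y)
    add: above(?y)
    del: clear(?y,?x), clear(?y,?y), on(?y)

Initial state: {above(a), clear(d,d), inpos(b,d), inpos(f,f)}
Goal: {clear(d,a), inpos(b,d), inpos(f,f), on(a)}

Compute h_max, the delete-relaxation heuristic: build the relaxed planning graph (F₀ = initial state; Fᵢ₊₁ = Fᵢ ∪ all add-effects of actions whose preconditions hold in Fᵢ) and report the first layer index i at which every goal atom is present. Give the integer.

F0 = init (4 atoms)
F1 = F0 ∪ {above(b), above(d), above(f), clear(d,b), clear(f,f), inpos(a,a), inpos(d,a), inpos(d,b), inpos(d,d), inpos(d,f), on(b), on(f)}  (16 atoms)
F2 = F1 ∪ {clear(a,a), clear(a,d), clear(b,d), clear(f,d), inpos(b,b), inpos(f,a), inpos(f,b), inpos(f,d), on(a), on(d)}  (26 atoms)
F3 = F2 ∪ {clear(a,f), clear(b,b), clear(b,f), clear(d,f), inpos(a,b), inpos(a,d), inpos(a,f)}  (33 atoms)
F4 = F3 ∪ {clear(b,a), clear(d,a), clear(f,a), inpos(b,a), inpos(b,f)}  (38 atoms)
goal ⊆ F4  ⇒  h_max = 4

4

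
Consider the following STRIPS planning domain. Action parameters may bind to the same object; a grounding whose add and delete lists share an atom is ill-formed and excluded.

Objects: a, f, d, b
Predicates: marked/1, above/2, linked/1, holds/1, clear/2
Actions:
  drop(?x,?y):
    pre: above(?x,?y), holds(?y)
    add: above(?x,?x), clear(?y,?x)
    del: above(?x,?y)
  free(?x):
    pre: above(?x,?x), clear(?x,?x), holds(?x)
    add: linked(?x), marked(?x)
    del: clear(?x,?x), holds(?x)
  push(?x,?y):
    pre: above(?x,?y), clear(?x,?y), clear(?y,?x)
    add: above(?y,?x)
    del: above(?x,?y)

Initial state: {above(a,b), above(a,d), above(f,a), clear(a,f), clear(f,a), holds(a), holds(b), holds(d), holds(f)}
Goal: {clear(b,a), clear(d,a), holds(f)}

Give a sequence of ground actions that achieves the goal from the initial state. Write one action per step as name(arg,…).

drop(a,d); drop(a,b)

1. drop(a,d)  →  {above(a,a), above(a,b), above(f,a), clear(a,f), clear(d,a), clear(f,a), holds(a), holds(b), holds(d), holds(f)}
2. drop(a,b)  →  {above(a,a), above(f,a), clear(a,f), clear(b,a), clear(d,a), clear(f,a), holds(a), holds(b), holds(d), holds(f)}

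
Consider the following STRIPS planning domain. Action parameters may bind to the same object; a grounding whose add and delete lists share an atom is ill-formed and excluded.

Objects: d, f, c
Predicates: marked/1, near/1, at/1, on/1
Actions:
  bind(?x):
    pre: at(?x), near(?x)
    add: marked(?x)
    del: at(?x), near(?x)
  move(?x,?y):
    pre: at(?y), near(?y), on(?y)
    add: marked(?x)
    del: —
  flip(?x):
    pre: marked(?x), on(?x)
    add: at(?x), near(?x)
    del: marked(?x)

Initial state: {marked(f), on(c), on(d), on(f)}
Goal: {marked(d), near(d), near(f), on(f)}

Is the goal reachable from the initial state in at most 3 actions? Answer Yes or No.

1. flip(f)  →  {at(f), near(f), on(c), on(d), on(f)}
2. move(d,f)  →  {at(f), marked(d), near(f), on(c), on(d), on(f)}
3. flip(d)  →  {at(d), at(f), near(d), near(f), on(c), on(d), on(f)}
4. move(d,d)  →  {at(d), at(f), marked(d), near(d), near(f), on(c), on(d), on(f)}
optimal plan length = 4; 4 > 3

No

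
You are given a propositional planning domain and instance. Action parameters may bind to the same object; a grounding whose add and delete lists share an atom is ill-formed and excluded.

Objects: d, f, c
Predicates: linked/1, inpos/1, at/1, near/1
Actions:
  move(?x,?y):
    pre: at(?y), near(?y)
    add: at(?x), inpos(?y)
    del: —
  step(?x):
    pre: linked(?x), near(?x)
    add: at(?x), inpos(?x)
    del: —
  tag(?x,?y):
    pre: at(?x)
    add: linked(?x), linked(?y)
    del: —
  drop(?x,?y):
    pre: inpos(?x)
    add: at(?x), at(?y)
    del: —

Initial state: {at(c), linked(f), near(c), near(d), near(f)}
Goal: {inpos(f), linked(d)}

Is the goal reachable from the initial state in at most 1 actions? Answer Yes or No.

1. step(f)  →  {at(c), at(f), inpos(f), linked(f), near(c), near(d), near(f)}
2. tag(f,d)  →  {at(c), at(f), inpos(f), linked(d), linked(f), near(c), near(d), near(f)}
optimal plan length = 2; 2 > 1

No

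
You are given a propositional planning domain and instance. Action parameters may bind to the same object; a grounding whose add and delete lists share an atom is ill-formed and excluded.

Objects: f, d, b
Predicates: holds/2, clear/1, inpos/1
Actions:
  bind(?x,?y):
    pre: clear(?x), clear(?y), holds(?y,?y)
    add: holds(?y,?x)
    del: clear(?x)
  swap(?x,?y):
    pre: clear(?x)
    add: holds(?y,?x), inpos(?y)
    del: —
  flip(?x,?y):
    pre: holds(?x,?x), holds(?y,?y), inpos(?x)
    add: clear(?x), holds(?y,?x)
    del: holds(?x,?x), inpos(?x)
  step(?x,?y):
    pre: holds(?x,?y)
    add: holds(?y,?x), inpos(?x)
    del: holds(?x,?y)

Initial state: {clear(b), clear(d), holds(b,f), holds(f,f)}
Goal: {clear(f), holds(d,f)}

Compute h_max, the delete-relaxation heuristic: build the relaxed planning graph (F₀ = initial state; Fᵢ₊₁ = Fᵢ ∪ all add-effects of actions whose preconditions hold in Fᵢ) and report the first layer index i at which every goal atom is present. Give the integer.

2

F0 = init (4 atoms)
F1 = F0 ∪ {holds(b,b), holds(b,d), holds(d,b), holds(d,d), holds(f,b), holds(f,d), inpos(b), inpos(d), inpos(f)}  (13 atoms)
F2 = F1 ∪ {clear(f), holds(d,f)}  (15 atoms)
goal ⊆ F2  ⇒  h_max = 2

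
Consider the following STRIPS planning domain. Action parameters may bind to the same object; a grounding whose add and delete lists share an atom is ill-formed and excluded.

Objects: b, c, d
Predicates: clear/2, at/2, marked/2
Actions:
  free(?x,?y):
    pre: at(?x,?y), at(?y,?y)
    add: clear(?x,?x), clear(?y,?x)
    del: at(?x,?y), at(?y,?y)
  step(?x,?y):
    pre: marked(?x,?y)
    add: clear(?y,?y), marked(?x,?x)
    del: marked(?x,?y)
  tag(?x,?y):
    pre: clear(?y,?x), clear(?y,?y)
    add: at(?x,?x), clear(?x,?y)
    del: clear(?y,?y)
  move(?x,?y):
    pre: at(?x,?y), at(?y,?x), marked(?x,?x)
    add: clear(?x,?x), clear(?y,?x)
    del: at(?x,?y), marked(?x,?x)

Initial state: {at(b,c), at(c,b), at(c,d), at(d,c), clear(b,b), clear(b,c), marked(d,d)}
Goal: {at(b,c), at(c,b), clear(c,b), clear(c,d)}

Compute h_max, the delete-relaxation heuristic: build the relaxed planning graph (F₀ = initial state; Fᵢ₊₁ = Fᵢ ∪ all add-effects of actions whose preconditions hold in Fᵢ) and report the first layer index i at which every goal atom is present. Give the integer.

F0 = init (7 atoms)
F1 = F0 ∪ {at(c,c), clear(c,b), clear(c,d), clear(d,d)}  (11 atoms)
goal ⊆ F1  ⇒  h_max = 1

1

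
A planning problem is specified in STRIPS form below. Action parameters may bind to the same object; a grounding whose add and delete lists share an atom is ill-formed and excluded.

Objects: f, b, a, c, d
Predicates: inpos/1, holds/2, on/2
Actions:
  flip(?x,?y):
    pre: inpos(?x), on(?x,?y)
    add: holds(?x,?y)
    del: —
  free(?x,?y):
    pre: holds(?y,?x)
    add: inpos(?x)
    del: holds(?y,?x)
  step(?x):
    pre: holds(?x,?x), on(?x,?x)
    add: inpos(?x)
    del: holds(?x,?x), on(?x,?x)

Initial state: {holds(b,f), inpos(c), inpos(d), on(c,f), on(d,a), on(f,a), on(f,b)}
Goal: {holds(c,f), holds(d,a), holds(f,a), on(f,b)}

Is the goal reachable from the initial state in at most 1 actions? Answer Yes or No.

1. flip(c,f)  →  {holds(b,f), holds(c,f), inpos(c), inpos(d), on(c,f), on(d,a), on(f,a), on(f,b)}
2. flip(d,a)  →  {holds(b,f), holds(c,f), holds(d,a), inpos(c), inpos(d), on(c,f), on(d,a), on(f,a), on(f,b)}
3. free(f,b)  →  {holds(c,f), holds(d,a), inpos(c), inpos(d), inpos(f), on(c,f), on(d,a), on(f,a), on(f,b)}
4. flip(f,a)  →  {holds(c,f), holds(d,a), holds(f,a), inpos(c), inpos(d), inpos(f), on(c,f), on(d,a), on(f,a), on(f,b)}
optimal plan length = 4; 4 > 1

No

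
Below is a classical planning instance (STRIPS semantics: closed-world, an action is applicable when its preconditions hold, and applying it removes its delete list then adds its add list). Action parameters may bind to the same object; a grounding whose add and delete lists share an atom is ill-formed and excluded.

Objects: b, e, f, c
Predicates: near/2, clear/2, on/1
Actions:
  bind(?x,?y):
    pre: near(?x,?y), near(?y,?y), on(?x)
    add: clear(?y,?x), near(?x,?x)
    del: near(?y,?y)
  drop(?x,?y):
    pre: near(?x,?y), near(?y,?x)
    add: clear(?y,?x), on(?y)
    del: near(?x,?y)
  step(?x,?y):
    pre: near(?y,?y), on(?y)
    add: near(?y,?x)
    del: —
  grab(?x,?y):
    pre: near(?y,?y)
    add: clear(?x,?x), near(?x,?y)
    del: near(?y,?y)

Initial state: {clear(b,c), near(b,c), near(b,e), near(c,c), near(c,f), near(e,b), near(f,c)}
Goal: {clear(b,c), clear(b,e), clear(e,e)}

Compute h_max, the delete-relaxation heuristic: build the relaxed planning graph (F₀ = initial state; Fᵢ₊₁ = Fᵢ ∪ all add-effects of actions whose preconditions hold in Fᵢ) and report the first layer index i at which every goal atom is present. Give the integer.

1

F0 = init (7 atoms)
F1 = F0 ∪ {clear(b,b), clear(b,e), clear(c,c), clear(c,f), clear(e,b), clear(e,e), clear(f,c), clear(f,f), near(e,c), on(b), on(c), on(e), on(f)}  (20 atoms)
goal ⊆ F1  ⇒  h_max = 1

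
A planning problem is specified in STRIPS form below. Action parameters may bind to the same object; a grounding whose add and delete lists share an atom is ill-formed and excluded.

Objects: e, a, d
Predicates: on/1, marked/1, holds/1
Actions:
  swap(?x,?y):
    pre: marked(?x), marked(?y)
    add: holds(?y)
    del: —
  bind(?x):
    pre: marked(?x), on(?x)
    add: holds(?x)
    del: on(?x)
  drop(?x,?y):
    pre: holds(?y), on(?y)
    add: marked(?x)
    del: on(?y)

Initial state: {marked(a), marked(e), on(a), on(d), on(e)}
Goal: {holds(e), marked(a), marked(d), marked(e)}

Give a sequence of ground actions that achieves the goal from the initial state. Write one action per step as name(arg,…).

swap(e,e); drop(d,e)

1. swap(e,e)  →  {holds(e), marked(a), marked(e), on(a), on(d), on(e)}
2. drop(d,e)  →  {holds(e), marked(a), marked(d), marked(e), on(a), on(d)}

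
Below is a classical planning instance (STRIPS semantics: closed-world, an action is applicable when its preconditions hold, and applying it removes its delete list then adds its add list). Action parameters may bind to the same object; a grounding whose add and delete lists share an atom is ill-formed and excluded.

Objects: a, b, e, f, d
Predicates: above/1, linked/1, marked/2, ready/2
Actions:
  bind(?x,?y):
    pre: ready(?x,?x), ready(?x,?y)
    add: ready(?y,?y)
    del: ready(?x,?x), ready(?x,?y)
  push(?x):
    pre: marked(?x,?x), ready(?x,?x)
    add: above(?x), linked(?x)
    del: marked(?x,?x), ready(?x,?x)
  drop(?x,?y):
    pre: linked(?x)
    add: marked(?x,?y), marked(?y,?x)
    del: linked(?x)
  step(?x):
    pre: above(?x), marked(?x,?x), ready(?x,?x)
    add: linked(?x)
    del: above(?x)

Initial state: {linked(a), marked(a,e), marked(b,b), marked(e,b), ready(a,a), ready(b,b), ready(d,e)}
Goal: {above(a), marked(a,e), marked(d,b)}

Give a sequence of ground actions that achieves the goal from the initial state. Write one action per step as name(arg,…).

push(b); drop(a,a); push(a); drop(b,d)

1. push(b)  →  {above(b), linked(a), linked(b), marked(a,e), marked(e,b), ready(a,a), ready(d,e)}
2. drop(a,a)  →  {above(b), linked(b), marked(a,a), marked(a,e), marked(e,b), ready(a,a), ready(d,e)}
3. push(a)  →  {above(a), above(b), linked(a), linked(b), marked(a,e), marked(e,b), ready(d,e)}
4. drop(b,d)  →  {above(a), above(b), linked(a), marked(a,e), marked(b,d), marked(d,b), marked(e,b), ready(d,e)}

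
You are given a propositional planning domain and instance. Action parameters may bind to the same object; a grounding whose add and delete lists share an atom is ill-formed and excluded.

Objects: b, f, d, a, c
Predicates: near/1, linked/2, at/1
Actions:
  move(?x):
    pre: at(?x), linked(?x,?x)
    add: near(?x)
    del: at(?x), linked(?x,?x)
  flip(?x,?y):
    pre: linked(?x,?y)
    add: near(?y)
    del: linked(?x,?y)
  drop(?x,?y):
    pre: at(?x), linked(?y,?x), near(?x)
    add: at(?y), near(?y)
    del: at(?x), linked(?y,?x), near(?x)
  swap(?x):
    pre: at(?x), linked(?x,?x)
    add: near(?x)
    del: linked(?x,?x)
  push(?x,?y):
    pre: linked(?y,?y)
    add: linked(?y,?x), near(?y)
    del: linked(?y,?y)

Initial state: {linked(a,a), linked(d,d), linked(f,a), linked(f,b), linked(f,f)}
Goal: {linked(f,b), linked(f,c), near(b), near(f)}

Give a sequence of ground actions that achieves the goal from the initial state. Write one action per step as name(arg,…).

1. push(b,d)  →  {linked(a,a), linked(d,b), linked(f,a), linked(f,b), linked(f,f), near(d)}
2. flip(d,b)  →  {linked(a,a), linked(f,a), linked(f,b), linked(f,f), near(b), near(d)}
3. push(c,f)  →  {linked(a,a), linked(f,a), linked(f,b), linked(f,c), near(b), near(d), near(f)}

push(b,d); flip(d,b); push(c,f)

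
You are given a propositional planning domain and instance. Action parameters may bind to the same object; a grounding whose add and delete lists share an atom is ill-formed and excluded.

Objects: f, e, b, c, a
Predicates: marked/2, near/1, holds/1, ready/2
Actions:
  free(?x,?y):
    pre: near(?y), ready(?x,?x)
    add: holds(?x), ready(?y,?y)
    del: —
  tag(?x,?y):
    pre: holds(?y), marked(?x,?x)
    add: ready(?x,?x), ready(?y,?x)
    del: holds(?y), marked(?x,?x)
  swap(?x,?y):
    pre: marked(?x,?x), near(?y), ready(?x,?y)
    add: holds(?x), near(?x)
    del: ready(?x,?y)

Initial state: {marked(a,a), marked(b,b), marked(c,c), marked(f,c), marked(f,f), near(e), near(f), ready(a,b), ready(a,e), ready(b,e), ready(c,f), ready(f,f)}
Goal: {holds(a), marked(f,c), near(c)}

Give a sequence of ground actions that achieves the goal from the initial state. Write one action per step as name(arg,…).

swap(c,f); swap(a,e)

1. swap(c,f)  →  {holds(c), marked(a,a), marked(b,b), marked(c,c), marked(f,c), marked(f,f), near(c), near(e), near(f), ready(a,b), ready(a,e), ready(b,e), ready(f,f)}
2. swap(a,e)  →  {holds(a), holds(c), marked(a,a), marked(b,b), marked(c,c), marked(f,c), marked(f,f), near(a), near(c), near(e), near(f), ready(a,b), ready(b,e), ready(f,f)}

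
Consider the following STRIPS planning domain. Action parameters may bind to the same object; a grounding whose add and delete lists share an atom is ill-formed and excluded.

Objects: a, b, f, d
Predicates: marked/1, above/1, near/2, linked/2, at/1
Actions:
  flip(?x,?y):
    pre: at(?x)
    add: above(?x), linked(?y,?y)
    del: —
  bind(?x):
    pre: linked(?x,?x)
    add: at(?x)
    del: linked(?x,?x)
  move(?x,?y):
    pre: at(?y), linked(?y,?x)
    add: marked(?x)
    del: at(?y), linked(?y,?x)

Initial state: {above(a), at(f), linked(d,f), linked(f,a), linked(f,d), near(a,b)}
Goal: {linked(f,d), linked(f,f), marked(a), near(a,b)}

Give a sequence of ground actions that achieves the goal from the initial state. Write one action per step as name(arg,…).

flip(f,f); move(a,f)

1. flip(f,f)  →  {above(a), above(f), at(f), linked(d,f), linked(f,a), linked(f,d), linked(f,f), near(a,b)}
2. move(a,f)  →  {above(a), above(f), linked(d,f), linked(f,d), linked(f,f), marked(a), near(a,b)}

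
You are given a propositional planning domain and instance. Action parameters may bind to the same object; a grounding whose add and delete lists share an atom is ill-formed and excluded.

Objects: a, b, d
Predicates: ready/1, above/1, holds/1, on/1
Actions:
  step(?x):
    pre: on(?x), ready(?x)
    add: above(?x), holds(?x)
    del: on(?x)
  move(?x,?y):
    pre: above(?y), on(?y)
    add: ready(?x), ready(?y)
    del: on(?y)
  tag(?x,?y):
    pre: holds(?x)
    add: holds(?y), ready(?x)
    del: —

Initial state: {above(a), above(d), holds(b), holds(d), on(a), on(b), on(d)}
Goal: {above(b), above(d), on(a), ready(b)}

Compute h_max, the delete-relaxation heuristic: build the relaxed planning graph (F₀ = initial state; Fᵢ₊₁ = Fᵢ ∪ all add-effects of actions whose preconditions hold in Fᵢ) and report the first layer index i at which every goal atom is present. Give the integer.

F0 = init (7 atoms)
F1 = F0 ∪ {holds(a), ready(a), ready(b), ready(d)}  (11 atoms)
F2 = F1 ∪ {above(b)}  (12 atoms)
goal ⊆ F2  ⇒  h_max = 2

2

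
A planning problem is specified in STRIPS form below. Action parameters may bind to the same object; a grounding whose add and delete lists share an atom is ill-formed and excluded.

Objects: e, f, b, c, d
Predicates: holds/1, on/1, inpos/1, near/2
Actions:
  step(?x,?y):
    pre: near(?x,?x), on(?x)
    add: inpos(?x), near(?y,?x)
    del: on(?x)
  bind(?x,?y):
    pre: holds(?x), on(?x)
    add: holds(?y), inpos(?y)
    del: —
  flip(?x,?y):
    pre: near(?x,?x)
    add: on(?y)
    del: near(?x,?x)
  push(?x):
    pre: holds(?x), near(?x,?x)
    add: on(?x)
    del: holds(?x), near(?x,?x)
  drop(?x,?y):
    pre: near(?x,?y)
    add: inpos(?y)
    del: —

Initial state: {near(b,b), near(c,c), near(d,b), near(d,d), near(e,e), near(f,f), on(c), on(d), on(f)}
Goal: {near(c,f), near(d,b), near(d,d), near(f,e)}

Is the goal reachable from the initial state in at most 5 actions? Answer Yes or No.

Yes

1. step(f,c)  →  {inpos(f), near(b,b), near(c,c), near(c,f), near(d,b), near(d,d), near(e,e), near(f,f), on(c), on(d)}
2. flip(f,e)  →  {inpos(f), near(b,b), near(c,c), near(c,f), near(d,b), near(d,d), near(e,e), on(c), on(d), on(e)}
3. step(e,f)  →  {inpos(e), inpos(f), near(b,b), near(c,c), near(c,f), near(d,b), near(d,d), near(e,e), near(f,e), on(c), on(d)}
optimal plan length = 3; 3 ≤ 5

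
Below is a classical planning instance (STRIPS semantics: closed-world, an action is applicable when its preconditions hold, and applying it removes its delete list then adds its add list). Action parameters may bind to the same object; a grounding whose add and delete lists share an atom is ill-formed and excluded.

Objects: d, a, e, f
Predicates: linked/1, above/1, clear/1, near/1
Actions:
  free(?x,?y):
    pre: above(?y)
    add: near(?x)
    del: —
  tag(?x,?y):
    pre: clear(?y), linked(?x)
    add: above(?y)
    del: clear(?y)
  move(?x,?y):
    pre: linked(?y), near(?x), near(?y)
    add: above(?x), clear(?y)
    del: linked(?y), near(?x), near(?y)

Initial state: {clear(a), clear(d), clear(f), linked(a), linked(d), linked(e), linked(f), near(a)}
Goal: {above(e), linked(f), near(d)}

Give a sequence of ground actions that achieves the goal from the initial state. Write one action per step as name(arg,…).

1. tag(d,d)  →  {above(d), clear(a), clear(f), linked(a), linked(d), linked(e), linked(f), near(a)}
2. free(d,d)  →  {above(d), clear(a), clear(f), linked(a), linked(d), linked(e), linked(f), near(a), near(d)}
3. free(e,d)  →  {above(d), clear(a), clear(f), linked(a), linked(d), linked(e), linked(f), near(a), near(d), near(e)}
4. move(e,a)  →  {above(d), above(e), clear(a), clear(f), linked(d), linked(e), linked(f), near(d)}

tag(d,d); free(d,d); free(e,d); move(e,a)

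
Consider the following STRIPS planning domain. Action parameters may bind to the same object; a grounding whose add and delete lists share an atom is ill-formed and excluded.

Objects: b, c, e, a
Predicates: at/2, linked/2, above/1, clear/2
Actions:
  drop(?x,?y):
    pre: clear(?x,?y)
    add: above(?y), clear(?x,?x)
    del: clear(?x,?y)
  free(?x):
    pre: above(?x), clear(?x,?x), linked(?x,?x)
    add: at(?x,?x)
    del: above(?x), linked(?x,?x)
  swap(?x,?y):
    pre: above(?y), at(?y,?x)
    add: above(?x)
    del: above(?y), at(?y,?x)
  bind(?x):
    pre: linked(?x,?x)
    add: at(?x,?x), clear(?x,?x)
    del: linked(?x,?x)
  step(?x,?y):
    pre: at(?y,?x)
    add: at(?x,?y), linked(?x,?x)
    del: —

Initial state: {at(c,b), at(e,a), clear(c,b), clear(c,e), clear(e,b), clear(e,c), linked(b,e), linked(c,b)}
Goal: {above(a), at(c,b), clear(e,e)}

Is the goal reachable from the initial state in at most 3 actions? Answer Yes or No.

1. drop(c,e)  →  {above(e), at(c,b), at(e,a), clear(c,b), clear(c,c), clear(e,b), clear(e,c), linked(b,e), linked(c,b)}
2. drop(e,b)  →  {above(b), above(e), at(c,b), at(e,a), clear(c,b), clear(c,c), clear(e,c), clear(e,e), linked(b,e), linked(c,b)}
3. swap(a,e)  →  {above(a), above(b), at(c,b), clear(c,b), clear(c,c), clear(e,c), clear(e,e), linked(b,e), linked(c,b)}
optimal plan length = 3; 3 ≤ 3

Yes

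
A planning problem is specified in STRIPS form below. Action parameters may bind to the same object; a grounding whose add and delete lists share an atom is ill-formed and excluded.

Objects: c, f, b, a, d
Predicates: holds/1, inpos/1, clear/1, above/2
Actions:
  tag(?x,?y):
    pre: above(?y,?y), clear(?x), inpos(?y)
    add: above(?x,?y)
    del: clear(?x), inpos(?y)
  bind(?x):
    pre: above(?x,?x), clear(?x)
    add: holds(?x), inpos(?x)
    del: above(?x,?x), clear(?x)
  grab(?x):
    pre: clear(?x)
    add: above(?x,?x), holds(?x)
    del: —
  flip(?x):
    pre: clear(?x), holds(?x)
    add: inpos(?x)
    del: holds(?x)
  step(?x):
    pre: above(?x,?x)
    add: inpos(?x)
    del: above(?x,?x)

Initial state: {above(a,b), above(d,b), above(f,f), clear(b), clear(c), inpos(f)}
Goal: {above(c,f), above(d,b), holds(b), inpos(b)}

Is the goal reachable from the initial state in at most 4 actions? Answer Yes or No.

1. tag(c,f)  →  {above(a,b), above(c,f), above(d,b), above(f,f), clear(b)}
2. grab(b)  →  {above(a,b), above(b,b), above(c,f), above(d,b), above(f,f), clear(b), holds(b)}
3. bind(b)  →  {above(a,b), above(c,f), above(d,b), above(f,f), holds(b), inpos(b)}
optimal plan length = 3; 3 ≤ 4

Yes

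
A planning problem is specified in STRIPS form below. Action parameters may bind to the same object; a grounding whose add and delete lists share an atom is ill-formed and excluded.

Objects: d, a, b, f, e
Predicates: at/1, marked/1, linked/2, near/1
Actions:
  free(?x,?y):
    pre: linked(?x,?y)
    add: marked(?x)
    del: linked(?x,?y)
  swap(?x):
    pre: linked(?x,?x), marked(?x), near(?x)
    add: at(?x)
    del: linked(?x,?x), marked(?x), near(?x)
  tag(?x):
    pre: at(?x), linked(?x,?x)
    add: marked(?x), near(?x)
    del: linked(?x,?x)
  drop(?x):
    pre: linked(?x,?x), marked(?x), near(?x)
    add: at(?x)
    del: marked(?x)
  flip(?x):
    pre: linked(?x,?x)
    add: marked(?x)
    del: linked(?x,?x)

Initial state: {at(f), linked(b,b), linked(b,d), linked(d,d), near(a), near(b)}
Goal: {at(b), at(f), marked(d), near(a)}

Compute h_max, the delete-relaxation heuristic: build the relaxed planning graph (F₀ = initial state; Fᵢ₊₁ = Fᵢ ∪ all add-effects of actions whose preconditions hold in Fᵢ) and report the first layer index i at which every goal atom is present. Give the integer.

2

F0 = init (6 atoms)
F1 = F0 ∪ {marked(b), marked(d)}  (8 atoms)
F2 = F1 ∪ {at(b)}  (9 atoms)
goal ⊆ F2  ⇒  h_max = 2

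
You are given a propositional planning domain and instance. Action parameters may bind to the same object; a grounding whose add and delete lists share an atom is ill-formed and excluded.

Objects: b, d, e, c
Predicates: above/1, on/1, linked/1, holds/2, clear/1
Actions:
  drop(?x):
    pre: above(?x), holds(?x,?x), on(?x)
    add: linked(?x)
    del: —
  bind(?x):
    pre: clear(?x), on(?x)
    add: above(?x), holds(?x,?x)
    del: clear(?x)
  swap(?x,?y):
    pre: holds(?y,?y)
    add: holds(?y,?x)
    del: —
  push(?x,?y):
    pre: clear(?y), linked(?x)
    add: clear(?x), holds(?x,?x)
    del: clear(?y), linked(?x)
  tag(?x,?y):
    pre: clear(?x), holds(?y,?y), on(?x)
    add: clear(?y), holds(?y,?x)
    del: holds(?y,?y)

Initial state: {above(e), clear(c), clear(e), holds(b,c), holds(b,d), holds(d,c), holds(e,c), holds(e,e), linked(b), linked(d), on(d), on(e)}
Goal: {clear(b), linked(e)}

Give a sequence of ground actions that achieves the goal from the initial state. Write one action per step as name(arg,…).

1. drop(e)  →  {above(e), clear(c), clear(e), holds(b,c), holds(b,d), holds(d,c), holds(e,c), holds(e,e), linked(b), linked(d), linked(e), on(d), on(e)}
2. push(b,e)  →  {above(e), clear(b), clear(c), holds(b,b), holds(b,c), holds(b,d), holds(d,c), holds(e,c), holds(e,e), linked(d), linked(e), on(d), on(e)}

drop(e); push(b,e)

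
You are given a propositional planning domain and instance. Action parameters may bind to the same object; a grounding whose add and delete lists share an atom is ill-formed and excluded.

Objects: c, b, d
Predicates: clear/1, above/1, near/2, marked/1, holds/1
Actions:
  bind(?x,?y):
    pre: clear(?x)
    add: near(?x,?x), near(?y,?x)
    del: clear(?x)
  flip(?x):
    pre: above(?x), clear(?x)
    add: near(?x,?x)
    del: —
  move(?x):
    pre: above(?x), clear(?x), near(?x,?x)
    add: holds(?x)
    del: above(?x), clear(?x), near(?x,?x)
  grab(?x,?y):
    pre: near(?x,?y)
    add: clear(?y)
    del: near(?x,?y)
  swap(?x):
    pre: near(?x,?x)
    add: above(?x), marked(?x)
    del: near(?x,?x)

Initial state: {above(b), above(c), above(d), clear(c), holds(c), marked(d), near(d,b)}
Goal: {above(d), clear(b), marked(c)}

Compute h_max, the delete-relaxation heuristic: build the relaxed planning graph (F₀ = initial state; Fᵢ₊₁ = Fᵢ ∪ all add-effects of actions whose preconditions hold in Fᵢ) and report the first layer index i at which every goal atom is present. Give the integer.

2

F0 = init (7 atoms)
F1 = F0 ∪ {clear(b), near(b,c), near(c,c), near(d,c)}  (11 atoms)
F2 = F1 ∪ {marked(c), near(b,b), near(c,b)}  (14 atoms)
goal ⊆ F2  ⇒  h_max = 2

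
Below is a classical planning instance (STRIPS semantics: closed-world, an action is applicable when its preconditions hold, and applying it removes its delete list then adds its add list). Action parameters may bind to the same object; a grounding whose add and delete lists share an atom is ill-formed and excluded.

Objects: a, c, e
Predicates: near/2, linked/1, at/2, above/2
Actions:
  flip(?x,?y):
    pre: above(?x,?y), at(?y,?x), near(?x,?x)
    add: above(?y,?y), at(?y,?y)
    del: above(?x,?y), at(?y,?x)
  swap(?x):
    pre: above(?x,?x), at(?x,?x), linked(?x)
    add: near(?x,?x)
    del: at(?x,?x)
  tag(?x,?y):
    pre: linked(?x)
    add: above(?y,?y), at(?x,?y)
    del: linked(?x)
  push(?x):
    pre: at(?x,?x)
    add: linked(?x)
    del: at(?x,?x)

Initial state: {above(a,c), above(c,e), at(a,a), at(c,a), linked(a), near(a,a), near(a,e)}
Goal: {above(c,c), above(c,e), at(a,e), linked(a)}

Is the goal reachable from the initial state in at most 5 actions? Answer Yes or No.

1. flip(a,c)  →  {above(c,c), above(c,e), at(a,a), at(c,c), linked(a), near(a,a), near(a,e)}
2. tag(a,e)  →  {above(c,c), above(c,e), above(e,e), at(a,a), at(a,e), at(c,c), near(a,a), near(a,e)}
3. push(a)  →  {above(c,c), above(c,e), above(e,e), at(a,e), at(c,c), linked(a), near(a,a), near(a,e)}
optimal plan length = 3; 3 ≤ 5

Yes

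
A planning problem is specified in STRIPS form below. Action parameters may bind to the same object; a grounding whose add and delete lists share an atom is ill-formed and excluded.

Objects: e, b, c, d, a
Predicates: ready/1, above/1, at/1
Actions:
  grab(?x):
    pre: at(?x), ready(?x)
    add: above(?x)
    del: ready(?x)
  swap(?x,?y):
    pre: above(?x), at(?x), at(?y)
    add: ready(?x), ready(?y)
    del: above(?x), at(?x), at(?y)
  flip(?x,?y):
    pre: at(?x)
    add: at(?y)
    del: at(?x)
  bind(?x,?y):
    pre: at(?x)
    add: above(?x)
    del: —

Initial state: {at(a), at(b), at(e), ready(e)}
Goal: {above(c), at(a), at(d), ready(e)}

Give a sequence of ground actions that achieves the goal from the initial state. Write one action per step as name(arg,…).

1. flip(e,c)  →  {at(a), at(b), at(c), ready(e)}
2. flip(b,d)  →  {at(a), at(c), at(d), ready(e)}
3. bind(c,e)  →  {above(c), at(a), at(c), at(d), ready(e)}

flip(e,c); flip(b,d); bind(c,e)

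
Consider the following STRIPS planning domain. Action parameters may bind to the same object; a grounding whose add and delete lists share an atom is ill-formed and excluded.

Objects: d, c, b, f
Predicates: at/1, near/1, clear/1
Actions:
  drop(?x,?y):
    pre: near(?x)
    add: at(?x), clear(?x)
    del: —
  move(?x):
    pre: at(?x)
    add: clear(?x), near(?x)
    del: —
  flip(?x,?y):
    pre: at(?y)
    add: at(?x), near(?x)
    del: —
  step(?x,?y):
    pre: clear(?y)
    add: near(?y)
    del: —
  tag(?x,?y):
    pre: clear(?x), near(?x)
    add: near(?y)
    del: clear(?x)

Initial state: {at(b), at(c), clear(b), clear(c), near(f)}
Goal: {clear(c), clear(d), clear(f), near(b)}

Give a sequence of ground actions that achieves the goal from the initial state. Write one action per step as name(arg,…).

1. drop(f,d)  →  {at(b), at(c), at(f), clear(b), clear(c), clear(f), near(f)}
2. move(b)  →  {at(b), at(c), at(f), clear(b), clear(c), clear(f), near(b), near(f)}
3. flip(d,c)  →  {at(b), at(c), at(d), at(f), clear(b), clear(c), clear(f), near(b), near(d), near(f)}
4. drop(d,d)  →  {at(b), at(c), at(d), at(f), clear(b), clear(c), clear(d), clear(f), near(b), near(d), near(f)}

drop(f,d); move(b); flip(d,c); drop(d,d)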